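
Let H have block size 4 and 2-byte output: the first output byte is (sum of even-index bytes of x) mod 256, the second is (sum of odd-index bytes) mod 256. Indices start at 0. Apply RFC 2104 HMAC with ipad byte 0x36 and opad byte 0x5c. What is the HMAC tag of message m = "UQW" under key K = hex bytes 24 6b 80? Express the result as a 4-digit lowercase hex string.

c877

Key hex bytes 24 6b 80 is 3 bytes ≤ B = 4; zero-pad to 4 bytes: K' = 24 6b 80 00.
K' ⊕ ipad = 12 5d b6 36.  K' ⊕ opad = 78 37 dc 5c.
Inner input = (K'⊕ipad) ∥ m = 12 5d b6 36 ∥ 55 51 57.
Inner hash: even-index sum = 372 mod 256 = 116; odd-index sum = 228 mod 256 = 228 → 74 e4.
Outer input = (K'⊕opad) ∥ inner = 78 37 dc 5c ∥ 74 e4.
Outer hash (tag): even-index sum = 456 mod 256 = 200; odd-index sum = 375 mod 256 = 119 → c8 77.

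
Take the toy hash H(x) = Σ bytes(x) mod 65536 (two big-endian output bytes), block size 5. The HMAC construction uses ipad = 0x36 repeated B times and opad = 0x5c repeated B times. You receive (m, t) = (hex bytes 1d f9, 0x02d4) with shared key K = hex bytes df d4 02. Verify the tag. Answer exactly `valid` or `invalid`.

Key hex bytes df d4 02 is 3 bytes ≤ B = 5; zero-pad to 5 bytes: K' = df d4 02 00 00.
K' ⊕ ipad = e9 e2 34 36 36; K' ⊕ opad = 83 88 5e 5c 5c.
Inner hash: sum = 233+226+52+54+54+29+249 = 897 → 03 81.
Outer hash (recomputed tag): sum = 131+136+94+92+92+3+129 = 677 → 02 a5.
Recomputed tag = 02a5; claimed = 02d4 → mismatch.

invalid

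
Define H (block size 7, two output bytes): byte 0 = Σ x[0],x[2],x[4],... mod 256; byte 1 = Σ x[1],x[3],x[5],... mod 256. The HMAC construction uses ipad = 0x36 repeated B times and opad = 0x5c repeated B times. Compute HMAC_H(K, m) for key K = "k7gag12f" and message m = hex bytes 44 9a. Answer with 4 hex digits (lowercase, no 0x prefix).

14c4

Key "k7gag12f" = 6b 37 67 61 67 31 32 66 is 8 bytes > B = 7, so hash it first: H(key) = 6b 2f, then zero-pad to 7 bytes: K' = 6b 2f 00 00 00 00 00.
K' ⊕ ipad = 5d 19 36 36 36 36 36.  K' ⊕ opad = 37 73 5c 5c 5c 5c 5c.
Inner input = (K'⊕ipad) ∥ m = 5d 19 36 36 36 36 36 ∥ 44 9a.
Inner hash: even-index sum = 409 mod 256 = 153; odd-index sum = 201 mod 256 = 201 → 99 c9.
Outer input = (K'⊕opad) ∥ inner = 37 73 5c 5c 5c 5c 5c ∥ 99 c9.
Outer hash (tag): even-index sum = 532 mod 256 = 20; odd-index sum = 452 mod 256 = 196 → 14 c4.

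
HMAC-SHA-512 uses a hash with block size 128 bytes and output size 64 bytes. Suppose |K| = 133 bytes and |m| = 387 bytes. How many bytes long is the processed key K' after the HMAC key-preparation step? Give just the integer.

128

Key is 133 > 128 bytes, so it is hashed to 64 bytes then zero-padded to 128: |K'| = 128.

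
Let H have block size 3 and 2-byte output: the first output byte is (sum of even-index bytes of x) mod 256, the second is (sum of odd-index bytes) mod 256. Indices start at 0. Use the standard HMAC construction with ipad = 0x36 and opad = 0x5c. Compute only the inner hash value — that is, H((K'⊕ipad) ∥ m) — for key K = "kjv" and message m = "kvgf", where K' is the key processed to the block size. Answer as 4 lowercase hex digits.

Key "kjv" = 6b 6a 76 is exactly B = 3 bytes: K' = 6b 6a 76.
K' ⊕ ipad = 5d 5c 40.
Inner input = 5d 5c 40 ∥ 6b 76 67 66.
Inner hash: even-index sum = 377 mod 256 = 121; odd-index sum = 302 mod 256 = 46 → 79 2e.

792e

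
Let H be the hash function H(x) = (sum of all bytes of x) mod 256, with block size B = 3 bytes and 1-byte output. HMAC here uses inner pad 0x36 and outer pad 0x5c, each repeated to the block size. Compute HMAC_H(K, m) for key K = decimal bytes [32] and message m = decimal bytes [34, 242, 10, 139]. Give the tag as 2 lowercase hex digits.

5f

Key decimal bytes [32] = 20 is 1 byte ≤ B = 3; zero-pad to 3 bytes: K' = 20 00 00.
K' ⊕ ipad = 16 36 36.  K' ⊕ opad = 7c 5c 5c.
Inner input = (K'⊕ipad) ∥ m = 16 36 36 ∥ 22 f2 0a 8b.
Inner hash: sum = 22+54+54+34+242+10+139 = 555; mod 256 = 43 → 2b.
Outer input = (K'⊕opad) ∥ inner = 7c 5c 5c ∥ 2b.
Outer hash (tag): sum = 124+92+92+43 = 351; mod 256 = 95 → 5f.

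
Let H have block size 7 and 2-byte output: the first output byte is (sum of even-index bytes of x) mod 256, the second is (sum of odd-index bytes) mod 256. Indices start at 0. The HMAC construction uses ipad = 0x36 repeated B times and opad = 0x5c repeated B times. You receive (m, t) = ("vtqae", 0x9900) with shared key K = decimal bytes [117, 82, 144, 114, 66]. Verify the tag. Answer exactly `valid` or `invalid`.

valid

Key decimal bytes [117, 82, 144, 114, 66] = 75 52 90 72 42 is 5 bytes ≤ B = 7; zero-pad to 7 bytes: K' = 75 52 90 72 42 00 00.
K' ⊕ ipad = 43 64 a6 44 74 36 36; K' ⊕ opad = 29 0e cc 2e 1e 5c 5c.
Inner hash: even-index sum = 616 mod 256 = 104; odd-index sum = 554 mod 256 = 42 → 68 2a.
Outer hash (recomputed tag): even-index sum = 409 mod 256 = 153; odd-index sum = 256 mod 256 = 0 → 99 00.
Recomputed tag = 9900; claimed = 9900 → match.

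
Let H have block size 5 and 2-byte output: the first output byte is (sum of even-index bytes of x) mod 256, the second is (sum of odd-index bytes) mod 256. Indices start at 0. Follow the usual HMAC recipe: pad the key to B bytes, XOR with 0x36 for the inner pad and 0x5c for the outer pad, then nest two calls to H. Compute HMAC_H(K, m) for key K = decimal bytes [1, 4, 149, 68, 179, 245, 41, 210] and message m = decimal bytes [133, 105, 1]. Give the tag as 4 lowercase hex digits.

Key decimal bytes [1, 4, 149, 68, 179, 245, 41, 210] = 01 04 95 44 b3 f5 29 d2 is 8 bytes > B = 5, so hash it first: H(key) = 72 0f, then zero-pad to 5 bytes: K' = 72 0f 00 00 00.
K' ⊕ ipad = 44 39 36 36 36.  K' ⊕ opad = 2e 53 5c 5c 5c.
Inner input = (K'⊕ipad) ∥ m = 44 39 36 36 36 ∥ 85 69 01.
Inner hash: even-index sum = 281 mod 256 = 25; odd-index sum = 245 mod 256 = 245 → 19 f5.
Outer input = (K'⊕opad) ∥ inner = 2e 53 5c 5c 5c ∥ 19 f5.
Outer hash (tag): even-index sum = 475 mod 256 = 219; odd-index sum = 200 mod 256 = 200 → db c8.

dbc8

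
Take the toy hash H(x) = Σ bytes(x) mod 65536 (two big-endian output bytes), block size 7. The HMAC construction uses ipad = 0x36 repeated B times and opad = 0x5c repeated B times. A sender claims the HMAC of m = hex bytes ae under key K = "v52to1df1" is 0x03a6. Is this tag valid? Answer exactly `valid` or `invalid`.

valid

Key "v52to1df1" = 76 35 32 74 6f 31 64 66 31 is 9 bytes > B = 7, so hash it first: H(key) = 02 ec, then zero-pad to 7 bytes: K' = 02 ec 00 00 00 00 00.
K' ⊕ ipad = 34 da 36 36 36 36 36; K' ⊕ opad = 5e b0 5c 5c 5c 5c 5c.
Inner hash: sum = 52+218+54+54+54+54+54+174 = 714 → 02 ca.
Outer hash (recomputed tag): sum = 94+176+92+92+92+92+92+2+202 = 934 → 03 a6.
Recomputed tag = 03a6; claimed = 03a6 → match.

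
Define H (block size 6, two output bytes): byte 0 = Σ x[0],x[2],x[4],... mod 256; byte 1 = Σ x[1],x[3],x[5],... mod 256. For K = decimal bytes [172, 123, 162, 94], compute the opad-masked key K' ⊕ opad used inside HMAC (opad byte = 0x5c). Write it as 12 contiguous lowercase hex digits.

f027fe025c5c

Key decimal bytes [172, 123, 162, 94] = ac 7b a2 5e is 4 bytes ≤ B = 6; zero-pad to 6 bytes: K' = ac 7b a2 5e 00 00.
XOR each byte with 0x5c: ac⊕5c=f0, 7b⊕5c=27, a2⊕5c=fe, 5e⊕5c=02, 00⊕5c=5c, 00⊕5c=5c.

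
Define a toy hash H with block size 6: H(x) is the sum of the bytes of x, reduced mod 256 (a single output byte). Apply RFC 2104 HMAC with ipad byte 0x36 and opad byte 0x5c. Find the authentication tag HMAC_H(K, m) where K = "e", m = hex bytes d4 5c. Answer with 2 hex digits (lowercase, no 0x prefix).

Key "e" = 65 is 1 byte ≤ B = 6; zero-pad to 6 bytes: K' = 65 00 00 00 00 00.
K' ⊕ ipad = 53 36 36 36 36 36.  K' ⊕ opad = 39 5c 5c 5c 5c 5c.
Inner input = (K'⊕ipad) ∥ m = 53 36 36 36 36 36 ∥ d4 5c.
Inner hash: sum = 83+54+54+54+54+54+212+92 = 657; mod 256 = 145 → 91.
Outer input = (K'⊕opad) ∥ inner = 39 5c 5c 5c 5c 5c ∥ 91.
Outer hash (tag): sum = 57+92+92+92+92+92+145 = 662; mod 256 = 150 → 96.

96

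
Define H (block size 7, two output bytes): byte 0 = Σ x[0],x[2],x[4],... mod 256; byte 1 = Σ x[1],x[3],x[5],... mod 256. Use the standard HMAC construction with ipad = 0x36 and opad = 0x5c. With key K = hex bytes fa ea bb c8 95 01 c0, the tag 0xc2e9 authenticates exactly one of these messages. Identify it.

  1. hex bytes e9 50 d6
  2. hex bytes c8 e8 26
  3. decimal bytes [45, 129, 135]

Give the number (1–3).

1

Key hex bytes fa ea bb c8 95 01 c0 is exactly B = 7 bytes: K' = fa ea bb c8 95 01 c0.
K' ⊕ ipad = cc dc 8d fe a3 37 f6; K' ⊕ opad = a6 b6 e7 94 c9 5d 9c.
m1: inner = H(cc dc 8d fe a3 37 f6 e9 50 d6) = 42 d0; tag = H(a6 b6 e7 94 c9 5d 9c 42 d0) = c2e9 ← matches
m2: inner = H(cc dc 8d fe a3 37 f6 c8 e8 26) = da ff; tag = H(a6 b6 e7 94 c9 5d 9c da ff) = f181
m3: inner = H(cc dc 8d fe a3 37 f6 2d 81 87) = 73 c5; tag = H(a6 b6 e7 94 c9 5d 9c 73 c5) = b71a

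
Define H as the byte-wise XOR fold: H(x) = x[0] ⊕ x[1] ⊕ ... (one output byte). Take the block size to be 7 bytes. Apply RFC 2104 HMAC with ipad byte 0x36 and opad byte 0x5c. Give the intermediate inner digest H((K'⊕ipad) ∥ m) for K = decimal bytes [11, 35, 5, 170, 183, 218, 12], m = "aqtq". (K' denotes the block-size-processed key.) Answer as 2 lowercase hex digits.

Key decimal bytes [11, 35, 5, 170, 183, 218, 12] = 0b 23 05 aa b7 da 0c is exactly B = 7 bytes: K' = 0b 23 05 aa b7 da 0c.
K' ⊕ ipad = 3d 15 33 9c 81 ec 3a.
Inner input = 3d 15 33 9c 81 ec 3a ∥ 61 71 74 71.
Inner hash: XOR 3d⊕15⊕33⊕9c⊕81⊕ec⊕3a⊕61⊕71⊕74⊕71 = c5.

c5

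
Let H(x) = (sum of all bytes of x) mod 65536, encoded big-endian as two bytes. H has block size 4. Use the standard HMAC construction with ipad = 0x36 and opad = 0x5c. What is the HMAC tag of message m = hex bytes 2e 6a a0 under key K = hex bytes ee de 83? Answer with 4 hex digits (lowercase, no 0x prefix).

Key hex bytes ee de 83 is 3 bytes ≤ B = 4; zero-pad to 4 bytes: K' = ee de 83 00.
K' ⊕ ipad = d8 e8 b5 36.  K' ⊕ opad = b2 82 df 5c.
Inner input = (K'⊕ipad) ∥ m = d8 e8 b5 36 ∥ 2e 6a a0.
Inner hash: sum = 216+232+181+54+46+106+160 = 995 → 03 e3.
Outer input = (K'⊕opad) ∥ inner = b2 82 df 5c ∥ 03 e3.
Outer hash (tag): sum = 178+130+223+92+3+227 = 853 → 03 55.

0355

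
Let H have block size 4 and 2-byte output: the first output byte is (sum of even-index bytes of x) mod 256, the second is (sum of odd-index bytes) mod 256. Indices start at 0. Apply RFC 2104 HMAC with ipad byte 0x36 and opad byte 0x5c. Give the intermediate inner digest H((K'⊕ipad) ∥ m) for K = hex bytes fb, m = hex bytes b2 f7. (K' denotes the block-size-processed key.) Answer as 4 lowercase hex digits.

b563

Key hex bytes fb is 1 byte ≤ B = 4; zero-pad to 4 bytes: K' = fb 00 00 00.
K' ⊕ ipad = cd 36 36 36.
Inner input = cd 36 36 36 ∥ b2 f7.
Inner hash: even-index sum = 437 mod 256 = 181; odd-index sum = 355 mod 256 = 99 → b5 63.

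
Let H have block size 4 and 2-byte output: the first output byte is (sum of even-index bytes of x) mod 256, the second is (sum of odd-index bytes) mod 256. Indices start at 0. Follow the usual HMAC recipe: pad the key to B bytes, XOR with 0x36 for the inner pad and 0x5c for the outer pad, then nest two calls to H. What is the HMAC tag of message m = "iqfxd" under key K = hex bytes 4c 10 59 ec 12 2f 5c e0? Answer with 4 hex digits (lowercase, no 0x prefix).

Key hex bytes 4c 10 59 ec 12 2f 5c e0 is 8 bytes > B = 4, so hash it first: H(key) = 13 0b, then zero-pad to 4 bytes: K' = 13 0b 00 00.
K' ⊕ ipad = 25 3d 36 36.  K' ⊕ opad = 4f 57 5c 5c.
Inner input = (K'⊕ipad) ∥ m = 25 3d 36 36 ∥ 69 71 66 78 64.
Inner hash: even-index sum = 398 mod 256 = 142; odd-index sum = 348 mod 256 = 92 → 8e 5c.
Outer input = (K'⊕opad) ∥ inner = 4f 57 5c 5c ∥ 8e 5c.
Outer hash (tag): even-index sum = 313 mod 256 = 57; odd-index sum = 271 mod 256 = 15 → 39 0f.

390f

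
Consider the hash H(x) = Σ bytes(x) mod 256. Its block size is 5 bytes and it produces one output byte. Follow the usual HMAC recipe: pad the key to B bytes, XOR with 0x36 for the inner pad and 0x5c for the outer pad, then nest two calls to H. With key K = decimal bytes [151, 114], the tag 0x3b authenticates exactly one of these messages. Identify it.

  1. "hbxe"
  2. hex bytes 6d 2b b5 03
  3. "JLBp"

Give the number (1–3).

1

Key decimal bytes [151, 114] = 97 72 is 2 bytes ≤ B = 5; zero-pad to 5 bytes: K' = 97 72 00 00 00.
K' ⊕ ipad = a1 44 36 36 36; K' ⊕ opad = cb 2e 5c 5c 5c.
m1: inner = H(a1 44 36 36 36 68 62 78 65) = 2e; tag = H(cb 2e 5c 5c 5c 2e) = 3b ← matches
m2: inner = H(a1 44 36 36 36 6d 2b b5 03) = d7; tag = H(cb 2e 5c 5c 5c d7) = e4
m3: inner = H(a1 44 36 36 36 4a 4c 42 70) = cf; tag = H(cb 2e 5c 5c 5c cf) = dc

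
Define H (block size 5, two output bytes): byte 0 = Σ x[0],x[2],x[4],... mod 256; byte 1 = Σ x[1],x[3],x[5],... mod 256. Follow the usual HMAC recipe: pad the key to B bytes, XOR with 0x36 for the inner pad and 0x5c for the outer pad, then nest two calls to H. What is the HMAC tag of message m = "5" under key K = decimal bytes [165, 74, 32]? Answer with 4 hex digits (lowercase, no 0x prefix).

Key decimal bytes [165, 74, 32] = a5 4a 20 is 3 bytes ≤ B = 5; zero-pad to 5 bytes: K' = a5 4a 20 00 00.
K' ⊕ ipad = 93 7c 16 36 36.  K' ⊕ opad = f9 16 7c 5c 5c.
Inner input = (K'⊕ipad) ∥ m = 93 7c 16 36 36 ∥ 35.
Inner hash: even-index sum = 223 mod 256 = 223; odd-index sum = 231 mod 256 = 231 → df e7.
Outer input = (K'⊕opad) ∥ inner = f9 16 7c 5c 5c ∥ df e7.
Outer hash (tag): even-index sum = 696 mod 256 = 184; odd-index sum = 337 mod 256 = 81 → b8 51.

b851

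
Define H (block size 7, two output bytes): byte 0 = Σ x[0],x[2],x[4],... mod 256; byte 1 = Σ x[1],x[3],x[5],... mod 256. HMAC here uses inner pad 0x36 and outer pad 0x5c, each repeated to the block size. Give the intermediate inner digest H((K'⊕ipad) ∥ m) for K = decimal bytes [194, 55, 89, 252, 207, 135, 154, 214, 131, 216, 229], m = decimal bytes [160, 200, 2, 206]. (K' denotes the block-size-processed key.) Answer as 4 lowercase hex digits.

126c

Key decimal bytes [194, 55, 89, 252, 207, 135, 154, 214, 131, 216, 229] = c2 37 59 fc cf 87 9a d6 83 d8 e5 is 11 bytes > B = 7, so hash it first: H(key) = ec 68, then zero-pad to 7 bytes: K' = ec 68 00 00 00 00 00.
K' ⊕ ipad = da 5e 36 36 36 36 36.
Inner input = da 5e 36 36 36 36 36 ∥ a0 c8 02 ce.
Inner hash: even-index sum = 786 mod 256 = 18; odd-index sum = 364 mod 256 = 108 → 12 6c.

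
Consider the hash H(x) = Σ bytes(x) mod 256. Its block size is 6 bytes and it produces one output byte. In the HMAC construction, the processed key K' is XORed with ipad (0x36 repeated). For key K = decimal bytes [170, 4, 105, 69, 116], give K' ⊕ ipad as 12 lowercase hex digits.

Key decimal bytes [170, 4, 105, 69, 116] = aa 04 69 45 74 is 5 bytes ≤ B = 6; zero-pad to 6 bytes: K' = aa 04 69 45 74 00.
XOR each byte with 0x36: aa⊕36=9c, 04⊕36=32, 69⊕36=5f, 45⊕36=73, 74⊕36=42, 00⊕36=36.

9c325f734236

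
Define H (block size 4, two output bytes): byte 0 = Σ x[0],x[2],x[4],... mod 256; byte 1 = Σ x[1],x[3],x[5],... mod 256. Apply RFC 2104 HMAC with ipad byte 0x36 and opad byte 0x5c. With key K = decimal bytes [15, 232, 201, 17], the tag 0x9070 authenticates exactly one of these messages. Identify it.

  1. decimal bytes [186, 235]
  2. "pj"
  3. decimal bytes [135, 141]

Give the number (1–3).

2

Key decimal bytes [15, 232, 201, 17] = 0f e8 c9 11 is exactly B = 4 bytes: K' = 0f e8 c9 11.
K' ⊕ ipad = 39 de ff 27; K' ⊕ opad = 53 b4 95 4d.
m1: inner = H(39 de ff 27 ba eb) = f2 f0; tag = H(53 b4 95 4d f2 f0) = daf1
m2: inner = H(39 de ff 27 70 6a) = a8 6f; tag = H(53 b4 95 4d a8 6f) = 9070 ← matches
m3: inner = H(39 de ff 27 87 8d) = bf 92; tag = H(53 b4 95 4d bf 92) = a793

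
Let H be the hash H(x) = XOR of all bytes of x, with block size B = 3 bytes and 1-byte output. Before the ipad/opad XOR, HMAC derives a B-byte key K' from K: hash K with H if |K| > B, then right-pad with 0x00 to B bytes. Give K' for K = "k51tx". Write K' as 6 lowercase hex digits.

630000

|K| = 5 > B = 3, so first hash the key.
H(K): XOR 6b⊕35⊕31⊕74⊕78 = 63.
Zero-pad H(K) = 63 to 3 bytes: K' = 63 00 00.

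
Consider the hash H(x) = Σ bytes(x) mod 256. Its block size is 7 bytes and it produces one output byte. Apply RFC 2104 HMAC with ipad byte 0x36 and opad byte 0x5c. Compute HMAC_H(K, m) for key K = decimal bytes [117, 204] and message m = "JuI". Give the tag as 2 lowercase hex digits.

Key decimal bytes [117, 204] = 75 cc is 2 bytes ≤ B = 7; zero-pad to 7 bytes: K' = 75 cc 00 00 00 00 00.
K' ⊕ ipad = 43 fa 36 36 36 36 36.  K' ⊕ opad = 29 90 5c 5c 5c 5c 5c.
Inner input = (K'⊕ipad) ∥ m = 43 fa 36 36 36 36 36 ∥ 4a 75 49.
Inner hash: sum = 67+250+54+54+54+54+54+74+117+73 = 851; mod 256 = 83 → 53.
Outer input = (K'⊕opad) ∥ inner = 29 90 5c 5c 5c 5c 5c ∥ 53.
Outer hash (tag): sum = 41+144+92+92+92+92+92+83 = 728; mod 256 = 216 → d8.

d8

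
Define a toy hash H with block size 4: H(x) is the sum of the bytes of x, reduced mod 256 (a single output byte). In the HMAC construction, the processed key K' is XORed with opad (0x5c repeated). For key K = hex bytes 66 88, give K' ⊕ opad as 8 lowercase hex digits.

Key hex bytes 66 88 is 2 bytes ≤ B = 4; zero-pad to 4 bytes: K' = 66 88 00 00.
XOR each byte with 0x5c: 66⊕5c=3a, 88⊕5c=d4, 00⊕5c=5c, 00⊕5c=5c.

3ad45c5c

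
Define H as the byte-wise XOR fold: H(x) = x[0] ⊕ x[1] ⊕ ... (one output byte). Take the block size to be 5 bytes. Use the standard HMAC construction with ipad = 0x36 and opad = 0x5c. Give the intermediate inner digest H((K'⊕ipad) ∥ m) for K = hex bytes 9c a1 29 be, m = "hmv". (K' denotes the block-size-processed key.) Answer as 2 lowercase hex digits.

ef

Key hex bytes 9c a1 29 be is 4 bytes ≤ B = 5; zero-pad to 5 bytes: K' = 9c a1 29 be 00.
K' ⊕ ipad = aa 97 1f 88 36.
Inner input = aa 97 1f 88 36 ∥ 68 6d 76.
Inner hash: XOR aa⊕97⊕1f⊕88⊕36⊕68⊕6d⊕76 = ef.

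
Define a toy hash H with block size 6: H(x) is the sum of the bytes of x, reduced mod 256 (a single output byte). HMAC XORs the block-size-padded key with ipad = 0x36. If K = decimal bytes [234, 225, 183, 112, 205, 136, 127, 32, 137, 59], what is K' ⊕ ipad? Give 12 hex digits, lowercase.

9c3636363636

Key decimal bytes [234, 225, 183, 112, 205, 136, 127, 32, 137, 59] = ea e1 b7 70 cd 88 7f 20 89 3b is 10 bytes > B = 6, so hash it first: H(key) = aa, then zero-pad to 6 bytes: K' = aa 00 00 00 00 00.
XOR each byte with 0x36: aa⊕36=9c, 00⊕36=36, 00⊕36=36, 00⊕36=36, 00⊕36=36, 00⊕36=36.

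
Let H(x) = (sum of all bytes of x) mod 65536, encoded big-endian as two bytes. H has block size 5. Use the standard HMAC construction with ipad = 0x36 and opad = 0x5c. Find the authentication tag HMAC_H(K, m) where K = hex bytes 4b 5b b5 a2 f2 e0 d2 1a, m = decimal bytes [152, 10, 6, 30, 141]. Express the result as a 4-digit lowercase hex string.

Key hex bytes 4b 5b b5 a2 f2 e0 d2 1a is 8 bytes > B = 5, so hash it first: H(key) = 04 bb, then zero-pad to 5 bytes: K' = 04 bb 00 00 00.
K' ⊕ ipad = 32 8d 36 36 36.  K' ⊕ opad = 58 e7 5c 5c 5c.
Inner input = (K'⊕ipad) ∥ m = 32 8d 36 36 36 ∥ 98 0a 06 1e 8d.
Inner hash: sum = 50+141+54+54+54+152+10+6+30+141 = 692 → 02 b4.
Outer input = (K'⊕opad) ∥ inner = 58 e7 5c 5c 5c ∥ 02 b4.
Outer hash (tag): sum = 88+231+92+92+92+2+180 = 777 → 03 09.

0309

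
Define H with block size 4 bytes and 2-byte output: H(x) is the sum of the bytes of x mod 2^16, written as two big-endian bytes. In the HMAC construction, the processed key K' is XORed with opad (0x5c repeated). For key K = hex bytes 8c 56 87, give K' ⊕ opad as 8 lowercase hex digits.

d00adb5c

Key hex bytes 8c 56 87 is 3 bytes ≤ B = 4; zero-pad to 4 bytes: K' = 8c 56 87 00.
XOR each byte with 0x5c: 8c⊕5c=d0, 56⊕5c=0a, 87⊕5c=db, 00⊕5c=5c.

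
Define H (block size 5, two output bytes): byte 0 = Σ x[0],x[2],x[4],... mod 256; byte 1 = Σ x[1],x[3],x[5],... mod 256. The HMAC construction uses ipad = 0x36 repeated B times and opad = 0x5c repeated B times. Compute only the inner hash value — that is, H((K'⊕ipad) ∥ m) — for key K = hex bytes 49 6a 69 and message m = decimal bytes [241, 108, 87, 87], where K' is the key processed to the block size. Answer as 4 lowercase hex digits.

Key hex bytes 49 6a 69 is 3 bytes ≤ B = 5; zero-pad to 5 bytes: K' = 49 6a 69 00 00.
K' ⊕ ipad = 7f 5c 5f 36 36.
Inner input = 7f 5c 5f 36 36 ∥ f1 6c 57 57.
Inner hash: even-index sum = 471 mod 256 = 215; odd-index sum = 474 mod 256 = 218 → d7 da.

d7da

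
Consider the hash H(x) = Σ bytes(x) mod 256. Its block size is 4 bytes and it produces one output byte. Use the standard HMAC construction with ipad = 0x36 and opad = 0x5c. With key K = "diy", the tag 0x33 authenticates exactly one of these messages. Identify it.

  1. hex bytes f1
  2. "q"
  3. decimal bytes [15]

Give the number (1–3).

3

Key "diy" = 64 69 79 is 3 bytes ≤ B = 4; zero-pad to 4 bytes: K' = 64 69 79 00.
K' ⊕ ipad = 52 5f 4f 36; K' ⊕ opad = 38 35 25 5c.
m1: inner = H(52 5f 4f 36 f1) = 27; tag = H(38 35 25 5c 27) = 15
m2: inner = H(52 5f 4f 36 71) = a7; tag = H(38 35 25 5c a7) = 95
m3: inner = H(52 5f 4f 36 0f) = 45; tag = H(38 35 25 5c 45) = 33 ← matches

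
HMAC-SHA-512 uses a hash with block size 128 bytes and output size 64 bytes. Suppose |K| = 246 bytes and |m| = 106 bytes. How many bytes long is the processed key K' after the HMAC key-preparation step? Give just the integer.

128

Key is 246 > 128 bytes, so it is hashed to 64 bytes then zero-padded to 128: |K'| = 128.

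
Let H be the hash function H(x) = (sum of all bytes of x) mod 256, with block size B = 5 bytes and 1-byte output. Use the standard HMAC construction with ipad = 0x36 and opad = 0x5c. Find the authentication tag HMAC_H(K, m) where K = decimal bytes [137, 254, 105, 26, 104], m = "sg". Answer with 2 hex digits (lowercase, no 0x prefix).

Key decimal bytes [137, 254, 105, 26, 104] = 89 fe 69 1a 68 is exactly B = 5 bytes: K' = 89 fe 69 1a 68.
K' ⊕ ipad = bf c8 5f 2c 5e.  K' ⊕ opad = d5 a2 35 46 34.
Inner input = (K'⊕ipad) ∥ m = bf c8 5f 2c 5e ∥ 73 67.
Inner hash: sum = 191+200+95+44+94+115+103 = 842; mod 256 = 74 → 4a.
Outer input = (K'⊕opad) ∥ inner = d5 a2 35 46 34 ∥ 4a.
Outer hash (tag): sum = 213+162+53+70+52+74 = 624; mod 256 = 112 → 70.

70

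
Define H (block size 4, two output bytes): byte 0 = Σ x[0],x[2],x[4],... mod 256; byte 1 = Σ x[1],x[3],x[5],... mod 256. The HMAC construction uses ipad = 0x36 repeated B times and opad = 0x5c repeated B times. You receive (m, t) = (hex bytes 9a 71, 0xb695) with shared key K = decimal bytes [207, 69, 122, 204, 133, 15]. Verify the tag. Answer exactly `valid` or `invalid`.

Key decimal bytes [207, 69, 122, 204, 133, 15] = cf 45 7a cc 85 0f is 6 bytes > B = 4, so hash it first: H(key) = ce 20, then zero-pad to 4 bytes: K' = ce 20 00 00.
K' ⊕ ipad = f8 16 36 36; K' ⊕ opad = 92 7c 5c 5c.
Inner hash: even-index sum = 456 mod 256 = 200; odd-index sum = 189 mod 256 = 189 → c8 bd.
Outer hash (recomputed tag): even-index sum = 438 mod 256 = 182; odd-index sum = 405 mod 256 = 149 → b6 95.
Recomputed tag = b695; claimed = b695 → match.

valid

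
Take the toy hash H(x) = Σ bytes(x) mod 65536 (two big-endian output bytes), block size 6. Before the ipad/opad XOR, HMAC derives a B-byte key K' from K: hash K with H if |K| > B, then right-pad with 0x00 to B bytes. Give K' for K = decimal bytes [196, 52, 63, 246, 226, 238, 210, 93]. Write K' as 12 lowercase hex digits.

052c00000000

|K| = 8 > B = 6, so first hash the key.
H(K): sum = 196+52+63+246+226+238+210+93 = 1324 → 05 2c.
Zero-pad H(K) = 05 2c to 6 bytes: K' = 05 2c 00 00 00 00.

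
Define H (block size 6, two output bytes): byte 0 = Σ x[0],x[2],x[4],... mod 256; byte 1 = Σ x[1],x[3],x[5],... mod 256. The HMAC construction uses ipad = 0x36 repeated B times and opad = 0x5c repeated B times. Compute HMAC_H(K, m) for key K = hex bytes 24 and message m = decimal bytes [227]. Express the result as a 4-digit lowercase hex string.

Key hex bytes 24 is 1 byte ≤ B = 6; zero-pad to 6 bytes: K' = 24 00 00 00 00 00.
K' ⊕ ipad = 12 36 36 36 36 36.  K' ⊕ opad = 78 5c 5c 5c 5c 5c.
Inner input = (K'⊕ipad) ∥ m = 12 36 36 36 36 36 ∥ e3.
Inner hash: even-index sum = 353 mod 256 = 97; odd-index sum = 162 mod 256 = 162 → 61 a2.
Outer input = (K'⊕opad) ∥ inner = 78 5c 5c 5c 5c 5c ∥ 61 a2.
Outer hash (tag): even-index sum = 401 mod 256 = 145; odd-index sum = 438 mod 256 = 182 → 91 b6.

91b6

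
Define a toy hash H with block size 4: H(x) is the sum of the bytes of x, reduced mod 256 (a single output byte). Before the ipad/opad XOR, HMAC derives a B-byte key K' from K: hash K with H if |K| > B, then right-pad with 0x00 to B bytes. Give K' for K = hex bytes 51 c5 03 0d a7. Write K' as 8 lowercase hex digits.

cd000000

|K| = 5 > B = 4, so first hash the key.
H(K): sum = 81+197+3+13+167 = 461; mod 256 = 205 → cd.
Zero-pad H(K) = cd to 4 bytes: K' = cd 00 00 00.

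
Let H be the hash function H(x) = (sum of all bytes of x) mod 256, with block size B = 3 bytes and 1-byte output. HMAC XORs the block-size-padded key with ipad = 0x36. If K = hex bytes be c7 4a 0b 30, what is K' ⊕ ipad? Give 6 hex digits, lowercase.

Key hex bytes be c7 4a 0b 30 is 5 bytes > B = 3, so hash it first: H(key) = 0a, then zero-pad to 3 bytes: K' = 0a 00 00.
XOR each byte with 0x36: 0a⊕36=3c, 00⊕36=36, 00⊕36=36.

3c3636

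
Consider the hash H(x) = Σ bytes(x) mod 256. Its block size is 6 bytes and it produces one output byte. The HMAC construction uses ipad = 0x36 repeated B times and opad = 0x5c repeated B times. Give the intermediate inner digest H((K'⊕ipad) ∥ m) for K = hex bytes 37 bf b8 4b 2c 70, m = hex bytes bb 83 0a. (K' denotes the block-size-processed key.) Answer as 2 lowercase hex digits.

Key hex bytes 37 bf b8 4b 2c 70 is exactly B = 6 bytes: K' = 37 bf b8 4b 2c 70.
K' ⊕ ipad = 01 89 8e 7d 1a 46.
Inner input = 01 89 8e 7d 1a 46 ∥ bb 83 0a.
Inner hash: sum = 1+137+142+125+26+70+187+131+10 = 829; mod 256 = 61 → 3d.

3d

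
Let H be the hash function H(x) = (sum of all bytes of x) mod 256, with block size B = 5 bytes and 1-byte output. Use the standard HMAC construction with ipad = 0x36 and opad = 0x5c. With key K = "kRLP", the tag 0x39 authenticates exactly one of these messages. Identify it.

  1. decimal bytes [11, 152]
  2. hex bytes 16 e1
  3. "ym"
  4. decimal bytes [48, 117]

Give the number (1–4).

Key "kRLP" = 6b 52 4c 50 is 4 bytes ≤ B = 5; zero-pad to 5 bytes: K' = 6b 52 4c 50 00.
K' ⊕ ipad = 5d 64 7a 66 36; K' ⊕ opad = 37 0e 10 0c 5c.
m1: inner = H(5d 64 7a 66 36 0b 98) = 7a; tag = H(37 0e 10 0c 5c 7a) = 37
m2: inner = H(5d 64 7a 66 36 16 e1) = ce; tag = H(37 0e 10 0c 5c ce) = 8b
m3: inner = H(5d 64 7a 66 36 79 6d) = bd; tag = H(37 0e 10 0c 5c bd) = 7a
m4: inner = H(5d 64 7a 66 36 30 75) = 7c; tag = H(37 0e 10 0c 5c 7c) = 39 ← matches

4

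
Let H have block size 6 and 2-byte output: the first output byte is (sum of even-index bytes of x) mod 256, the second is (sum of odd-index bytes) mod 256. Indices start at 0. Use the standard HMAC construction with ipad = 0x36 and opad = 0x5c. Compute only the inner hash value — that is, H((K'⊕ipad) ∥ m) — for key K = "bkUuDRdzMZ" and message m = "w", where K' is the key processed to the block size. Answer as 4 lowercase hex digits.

7d9c

Key "bkUuDRdzMZ" = 62 6b 55 75 44 52 64 7a 4d 5a is 10 bytes > B = 6, so hash it first: H(key) = ac 06, then zero-pad to 6 bytes: K' = ac 06 00 00 00 00.
K' ⊕ ipad = 9a 30 36 36 36 36.
Inner input = 9a 30 36 36 36 36 ∥ 77.
Inner hash: even-index sum = 381 mod 256 = 125; odd-index sum = 156 mod 256 = 156 → 7d 9c.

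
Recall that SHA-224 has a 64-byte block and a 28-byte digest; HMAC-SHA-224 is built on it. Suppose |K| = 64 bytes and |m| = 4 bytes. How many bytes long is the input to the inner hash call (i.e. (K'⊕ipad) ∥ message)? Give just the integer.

Key is 64 ≤ 64 bytes, zero-padded: |K'| = 64.
Inner input = (K'⊕ipad) ∥ m → 64 + 4 = 68 bytes.

68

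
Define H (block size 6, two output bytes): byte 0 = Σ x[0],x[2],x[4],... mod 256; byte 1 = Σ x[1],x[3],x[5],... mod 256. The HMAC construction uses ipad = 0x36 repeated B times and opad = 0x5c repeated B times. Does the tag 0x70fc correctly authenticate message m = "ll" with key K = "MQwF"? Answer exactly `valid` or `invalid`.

Key "MQwF" = 4d 51 77 46 is 4 bytes ≤ B = 6; zero-pad to 6 bytes: K' = 4d 51 77 46 00 00.
K' ⊕ ipad = 7b 67 41 70 36 36; K' ⊕ opad = 11 0d 2b 1a 5c 5c.
Inner hash: even-index sum = 350 mod 256 = 94; odd-index sum = 377 mod 256 = 121 → 5e 79.
Outer hash (recomputed tag): even-index sum = 246 mod 256 = 246; odd-index sum = 252 mod 256 = 252 → f6 fc.
Recomputed tag = f6fc; claimed = 70fc → mismatch.

invalid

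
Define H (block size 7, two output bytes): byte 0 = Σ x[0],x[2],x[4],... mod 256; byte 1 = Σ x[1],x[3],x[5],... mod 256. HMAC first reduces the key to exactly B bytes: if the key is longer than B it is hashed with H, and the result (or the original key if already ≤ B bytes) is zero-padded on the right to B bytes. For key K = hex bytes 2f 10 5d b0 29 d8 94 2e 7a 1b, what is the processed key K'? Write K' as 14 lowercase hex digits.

|K| = 10 > B = 7, so first hash the key.
H(K): even-index sum = 451 mod 256 = 195; odd-index sum = 481 mod 256 = 225 → c3 e1.
Zero-pad H(K) = c3 e1 to 7 bytes: K' = c3 e1 00 00 00 00 00.

c3e10000000000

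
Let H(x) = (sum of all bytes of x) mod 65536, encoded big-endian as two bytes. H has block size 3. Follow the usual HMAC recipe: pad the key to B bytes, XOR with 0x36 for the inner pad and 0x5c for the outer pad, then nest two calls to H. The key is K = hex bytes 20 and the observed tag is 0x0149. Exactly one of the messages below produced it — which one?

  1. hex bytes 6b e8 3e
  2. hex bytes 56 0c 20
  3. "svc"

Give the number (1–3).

1

Key hex bytes 20 is 1 byte ≤ B = 3; zero-pad to 3 bytes: K' = 20 00 00.
K' ⊕ ipad = 16 36 36; K' ⊕ opad = 7c 5c 5c.
m1: inner = H(16 36 36 6b e8 3e) = 02 13; tag = H(7c 5c 5c 02 13) = 0149 ← matches
m2: inner = H(16 36 36 56 0c 20) = 01 04; tag = H(7c 5c 5c 01 04) = 0139
m3: inner = H(16 36 36 73 76 63) = 01 ce; tag = H(7c 5c 5c 01 ce) = 0203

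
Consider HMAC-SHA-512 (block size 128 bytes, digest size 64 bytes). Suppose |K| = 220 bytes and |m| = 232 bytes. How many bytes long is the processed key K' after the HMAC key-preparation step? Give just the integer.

128

Key is 220 > 128 bytes, so it is hashed to 64 bytes then zero-padded to 128: |K'| = 128.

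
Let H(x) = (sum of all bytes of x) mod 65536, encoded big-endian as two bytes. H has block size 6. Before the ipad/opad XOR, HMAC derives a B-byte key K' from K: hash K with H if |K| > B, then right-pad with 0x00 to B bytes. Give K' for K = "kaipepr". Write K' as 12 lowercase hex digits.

|K| = 7 > B = 6, so first hash the key.
H(K): sum = 107+97+105+112+101+112+114 = 748 → 02 ec.
Zero-pad H(K) = 02 ec to 6 bytes: K' = 02 ec 00 00 00 00.

02ec00000000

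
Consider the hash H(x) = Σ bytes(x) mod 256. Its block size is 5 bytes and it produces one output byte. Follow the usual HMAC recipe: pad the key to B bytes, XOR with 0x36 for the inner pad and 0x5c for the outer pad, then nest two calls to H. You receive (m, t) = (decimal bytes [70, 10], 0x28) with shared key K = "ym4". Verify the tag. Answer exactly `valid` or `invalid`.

Key "ym4" = 79 6d 34 is 3 bytes ≤ B = 5; zero-pad to 5 bytes: K' = 79 6d 34 00 00.
K' ⊕ ipad = 4f 5b 02 36 36; K' ⊕ opad = 25 31 68 5c 5c.
Inner hash: sum = 79+91+2+54+54+70+10 = 360; mod 256 = 104 → 68.
Outer hash (recomputed tag): sum = 37+49+104+92+92+104 = 478; mod 256 = 222 → de.
Recomputed tag = de; claimed = 28 → mismatch.

invalid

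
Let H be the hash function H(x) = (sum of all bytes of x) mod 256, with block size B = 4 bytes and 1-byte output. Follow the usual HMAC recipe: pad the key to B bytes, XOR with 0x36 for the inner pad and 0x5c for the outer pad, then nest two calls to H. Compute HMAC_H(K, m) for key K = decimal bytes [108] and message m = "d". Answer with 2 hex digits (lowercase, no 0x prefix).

Key decimal bytes [108] = 6c is 1 byte ≤ B = 4; zero-pad to 4 bytes: K' = 6c 00 00 00.
K' ⊕ ipad = 5a 36 36 36.  K' ⊕ opad = 30 5c 5c 5c.
Inner input = (K'⊕ipad) ∥ m = 5a 36 36 36 ∥ 64.
Inner hash: sum = 90+54+54+54+100 = 352; mod 256 = 96 → 60.
Outer input = (K'⊕opad) ∥ inner = 30 5c 5c 5c ∥ 60.
Outer hash (tag): sum = 48+92+92+92+96 = 420; mod 256 = 164 → a4.

a4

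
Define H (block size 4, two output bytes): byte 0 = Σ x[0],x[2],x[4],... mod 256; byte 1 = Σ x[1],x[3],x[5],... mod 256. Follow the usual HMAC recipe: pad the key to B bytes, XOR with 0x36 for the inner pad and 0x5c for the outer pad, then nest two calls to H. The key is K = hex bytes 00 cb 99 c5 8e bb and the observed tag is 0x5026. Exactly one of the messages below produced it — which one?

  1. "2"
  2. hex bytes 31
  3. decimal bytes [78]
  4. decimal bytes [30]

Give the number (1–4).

1

Key hex bytes 00 cb 99 c5 8e bb is 6 bytes > B = 4, so hash it first: H(key) = 27 4b, then zero-pad to 4 bytes: K' = 27 4b 00 00.
K' ⊕ ipad = 11 7d 36 36; K' ⊕ opad = 7b 17 5c 5c.
m1: inner = H(11 7d 36 36 32) = 79 b3; tag = H(7b 17 5c 5c 79 b3) = 5026 ← matches
m2: inner = H(11 7d 36 36 31) = 78 b3; tag = H(7b 17 5c 5c 78 b3) = 4f26
m3: inner = H(11 7d 36 36 4e) = 95 b3; tag = H(7b 17 5c 5c 95 b3) = 6c26
m4: inner = H(11 7d 36 36 1e) = 65 b3; tag = H(7b 17 5c 5c 65 b3) = 3c26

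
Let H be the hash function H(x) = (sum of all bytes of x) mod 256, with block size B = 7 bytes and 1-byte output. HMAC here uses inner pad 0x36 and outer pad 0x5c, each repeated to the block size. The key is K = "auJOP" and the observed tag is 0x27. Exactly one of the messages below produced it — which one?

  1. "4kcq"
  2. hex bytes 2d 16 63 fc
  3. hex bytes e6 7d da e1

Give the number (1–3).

1

Key "auJOP" = 61 75 4a 4f 50 is 5 bytes ≤ B = 7; zero-pad to 7 bytes: K' = 61 75 4a 4f 50 00 00.
K' ⊕ ipad = 57 43 7c 79 66 36 36; K' ⊕ opad = 3d 29 16 13 0c 5c 5c.
m1: inner = H(57 43 7c 79 66 36 36 34 6b 63 71) = d4; tag = H(3d 29 16 13 0c 5c 5c d4) = 27 ← matches
m2: inner = H(57 43 7c 79 66 36 36 2d 16 63 fc) = 03; tag = H(3d 29 16 13 0c 5c 5c 03) = 56
m3: inner = H(57 43 7c 79 66 36 36 e6 7d da e1) = 7f; tag = H(3d 29 16 13 0c 5c 5c 7f) = d2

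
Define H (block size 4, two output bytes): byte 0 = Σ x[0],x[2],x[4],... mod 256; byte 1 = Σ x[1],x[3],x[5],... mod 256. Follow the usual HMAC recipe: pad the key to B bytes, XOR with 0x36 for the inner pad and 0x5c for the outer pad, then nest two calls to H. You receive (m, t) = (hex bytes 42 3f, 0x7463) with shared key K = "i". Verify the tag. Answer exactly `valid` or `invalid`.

Key "i" = 69 is 1 byte ≤ B = 4; zero-pad to 4 bytes: K' = 69 00 00 00.
K' ⊕ ipad = 5f 36 36 36; K' ⊕ opad = 35 5c 5c 5c.
Inner hash: even-index sum = 215 mod 256 = 215; odd-index sum = 171 mod 256 = 171 → d7 ab.
Outer hash (recomputed tag): even-index sum = 360 mod 256 = 104; odd-index sum = 355 mod 256 = 99 → 68 63.
Recomputed tag = 6863; claimed = 7463 → mismatch.

invalid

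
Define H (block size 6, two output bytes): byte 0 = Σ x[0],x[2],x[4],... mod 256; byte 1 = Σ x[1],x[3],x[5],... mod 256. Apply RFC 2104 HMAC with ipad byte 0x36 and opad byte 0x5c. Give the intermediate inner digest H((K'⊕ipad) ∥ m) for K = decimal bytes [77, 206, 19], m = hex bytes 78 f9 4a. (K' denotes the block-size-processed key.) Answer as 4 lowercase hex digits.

985d

Key decimal bytes [77, 206, 19] = 4d ce 13 is 3 bytes ≤ B = 6; zero-pad to 6 bytes: K' = 4d ce 13 00 00 00.
K' ⊕ ipad = 7b f8 25 36 36 36.
Inner input = 7b f8 25 36 36 36 ∥ 78 f9 4a.
Inner hash: even-index sum = 408 mod 256 = 152; odd-index sum = 605 mod 256 = 93 → 98 5d.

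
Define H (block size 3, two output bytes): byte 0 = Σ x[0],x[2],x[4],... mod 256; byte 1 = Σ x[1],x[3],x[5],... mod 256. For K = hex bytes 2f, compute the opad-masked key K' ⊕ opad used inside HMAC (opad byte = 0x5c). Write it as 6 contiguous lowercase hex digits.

Key hex bytes 2f is 1 byte ≤ B = 3; zero-pad to 3 bytes: K' = 2f 00 00.
XOR each byte with 0x5c: 2f⊕5c=73, 00⊕5c=5c, 00⊕5c=5c.

735c5c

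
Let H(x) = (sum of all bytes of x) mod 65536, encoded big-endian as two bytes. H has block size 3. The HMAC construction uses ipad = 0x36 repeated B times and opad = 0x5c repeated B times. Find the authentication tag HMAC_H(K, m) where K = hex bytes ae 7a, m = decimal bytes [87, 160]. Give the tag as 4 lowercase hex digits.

0187

Key hex bytes ae 7a is 2 bytes ≤ B = 3; zero-pad to 3 bytes: K' = ae 7a 00.
K' ⊕ ipad = 98 4c 36.  K' ⊕ opad = f2 26 5c.
Inner input = (K'⊕ipad) ∥ m = 98 4c 36 ∥ 57 a0.
Inner hash: sum = 152+76+54+87+160 = 529 → 02 11.
Outer input = (K'⊕opad) ∥ inner = f2 26 5c ∥ 02 11.
Outer hash (tag): sum = 242+38+92+2+17 = 391 → 01 87.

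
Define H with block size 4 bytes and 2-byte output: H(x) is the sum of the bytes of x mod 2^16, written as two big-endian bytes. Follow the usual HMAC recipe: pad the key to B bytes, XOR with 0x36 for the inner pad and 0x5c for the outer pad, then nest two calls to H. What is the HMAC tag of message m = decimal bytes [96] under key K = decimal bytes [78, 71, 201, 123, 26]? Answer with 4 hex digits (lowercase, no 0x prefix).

Key decimal bytes [78, 71, 201, 123, 26] = 4e 47 c9 7b 1a is 5 bytes > B = 4, so hash it first: H(key) = 01 f3, then zero-pad to 4 bytes: K' = 01 f3 00 00.
K' ⊕ ipad = 37 c5 36 36.  K' ⊕ opad = 5d af 5c 5c.
Inner input = (K'⊕ipad) ∥ m = 37 c5 36 36 ∥ 60.
Inner hash: sum = 55+197+54+54+96 = 456 → 01 c8.
Outer input = (K'⊕opad) ∥ inner = 5d af 5c 5c ∥ 01 c8.
Outer hash (tag): sum = 93+175+92+92+1+200 = 653 → 02 8d.

028d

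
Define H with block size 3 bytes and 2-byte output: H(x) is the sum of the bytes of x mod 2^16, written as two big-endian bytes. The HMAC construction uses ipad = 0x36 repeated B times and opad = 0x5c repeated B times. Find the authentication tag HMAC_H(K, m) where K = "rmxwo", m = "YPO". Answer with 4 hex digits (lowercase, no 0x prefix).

Key "rmxwo" = 72 6d 78 77 6f is 5 bytes > B = 3, so hash it first: H(key) = 02 3d, then zero-pad to 3 bytes: K' = 02 3d 00.
K' ⊕ ipad = 34 0b 36.  K' ⊕ opad = 5e 61 5c.
Inner input = (K'⊕ipad) ∥ m = 34 0b 36 ∥ 59 50 4f.
Inner hash: sum = 52+11+54+89+80+79 = 365 → 01 6d.
Outer input = (K'⊕opad) ∥ inner = 5e 61 5c ∥ 01 6d.
Outer hash (tag): sum = 94+97+92+1+109 = 393 → 01 89.

0189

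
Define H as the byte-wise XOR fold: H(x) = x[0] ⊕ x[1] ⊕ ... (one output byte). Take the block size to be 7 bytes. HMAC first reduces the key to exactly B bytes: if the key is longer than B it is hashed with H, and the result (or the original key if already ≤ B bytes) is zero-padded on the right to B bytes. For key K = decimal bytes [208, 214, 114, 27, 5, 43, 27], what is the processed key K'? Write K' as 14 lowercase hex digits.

d0d6721b052b1b

Key decimal bytes [208, 214, 114, 27, 5, 43, 27] = d0 d6 72 1b 05 2b 1b is exactly B = 7 bytes: K' = d0 d6 72 1b 05 2b 1b.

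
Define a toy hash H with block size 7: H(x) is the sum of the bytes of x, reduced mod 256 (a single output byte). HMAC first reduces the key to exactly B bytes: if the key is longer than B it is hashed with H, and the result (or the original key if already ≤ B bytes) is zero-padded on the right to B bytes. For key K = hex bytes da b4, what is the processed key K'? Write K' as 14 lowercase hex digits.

dab40000000000

Key hex bytes da b4 is 2 bytes ≤ B = 7; zero-pad to 7 bytes: K' = da b4 00 00 00 00 00.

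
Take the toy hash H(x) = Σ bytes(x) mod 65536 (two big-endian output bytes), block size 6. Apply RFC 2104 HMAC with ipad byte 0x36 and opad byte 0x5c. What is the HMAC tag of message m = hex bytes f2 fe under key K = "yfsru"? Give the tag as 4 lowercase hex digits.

01d5

Key "yfsru" = 79 66 73 72 75 is 5 bytes ≤ B = 6; zero-pad to 6 bytes: K' = 79 66 73 72 75 00.
K' ⊕ ipad = 4f 50 45 44 43 36.  K' ⊕ opad = 25 3a 2f 2e 29 5c.
Inner input = (K'⊕ipad) ∥ m = 4f 50 45 44 43 36 ∥ f2 fe.
Inner hash: sum = 79+80+69+68+67+54+242+254 = 913 → 03 91.
Outer input = (K'⊕opad) ∥ inner = 25 3a 2f 2e 29 5c ∥ 03 91.
Outer hash (tag): sum = 37+58+47+46+41+92+3+145 = 469 → 01 d5.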